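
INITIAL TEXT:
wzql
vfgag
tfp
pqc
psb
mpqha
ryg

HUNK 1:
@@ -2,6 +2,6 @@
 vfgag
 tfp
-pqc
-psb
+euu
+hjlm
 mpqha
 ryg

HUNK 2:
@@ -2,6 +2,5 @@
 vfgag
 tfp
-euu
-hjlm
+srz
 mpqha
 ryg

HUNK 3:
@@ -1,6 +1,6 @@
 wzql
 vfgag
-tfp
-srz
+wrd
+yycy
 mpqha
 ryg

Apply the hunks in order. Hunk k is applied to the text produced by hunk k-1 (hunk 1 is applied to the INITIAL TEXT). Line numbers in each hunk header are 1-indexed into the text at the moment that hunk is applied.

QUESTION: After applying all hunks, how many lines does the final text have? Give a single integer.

Answer: 6

Derivation:
Hunk 1: at line 2 remove [pqc,psb] add [euu,hjlm] -> 7 lines: wzql vfgag tfp euu hjlm mpqha ryg
Hunk 2: at line 2 remove [euu,hjlm] add [srz] -> 6 lines: wzql vfgag tfp srz mpqha ryg
Hunk 3: at line 1 remove [tfp,srz] add [wrd,yycy] -> 6 lines: wzql vfgag wrd yycy mpqha ryg
Final line count: 6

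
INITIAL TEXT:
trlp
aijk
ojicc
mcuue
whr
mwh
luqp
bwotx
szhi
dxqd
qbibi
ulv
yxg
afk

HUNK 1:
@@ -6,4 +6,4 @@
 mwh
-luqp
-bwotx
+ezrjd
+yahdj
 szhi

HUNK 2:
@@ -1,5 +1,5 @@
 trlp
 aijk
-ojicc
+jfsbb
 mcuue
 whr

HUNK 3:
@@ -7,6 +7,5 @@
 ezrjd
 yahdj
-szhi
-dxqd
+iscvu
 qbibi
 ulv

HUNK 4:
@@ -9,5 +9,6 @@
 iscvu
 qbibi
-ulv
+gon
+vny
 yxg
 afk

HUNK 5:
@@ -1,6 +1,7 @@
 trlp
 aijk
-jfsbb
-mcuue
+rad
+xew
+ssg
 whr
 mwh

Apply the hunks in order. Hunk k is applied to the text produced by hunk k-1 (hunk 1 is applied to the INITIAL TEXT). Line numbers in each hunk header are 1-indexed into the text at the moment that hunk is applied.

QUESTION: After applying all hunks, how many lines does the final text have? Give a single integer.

Answer: 15

Derivation:
Hunk 1: at line 6 remove [luqp,bwotx] add [ezrjd,yahdj] -> 14 lines: trlp aijk ojicc mcuue whr mwh ezrjd yahdj szhi dxqd qbibi ulv yxg afk
Hunk 2: at line 1 remove [ojicc] add [jfsbb] -> 14 lines: trlp aijk jfsbb mcuue whr mwh ezrjd yahdj szhi dxqd qbibi ulv yxg afk
Hunk 3: at line 7 remove [szhi,dxqd] add [iscvu] -> 13 lines: trlp aijk jfsbb mcuue whr mwh ezrjd yahdj iscvu qbibi ulv yxg afk
Hunk 4: at line 9 remove [ulv] add [gon,vny] -> 14 lines: trlp aijk jfsbb mcuue whr mwh ezrjd yahdj iscvu qbibi gon vny yxg afk
Hunk 5: at line 1 remove [jfsbb,mcuue] add [rad,xew,ssg] -> 15 lines: trlp aijk rad xew ssg whr mwh ezrjd yahdj iscvu qbibi gon vny yxg afk
Final line count: 15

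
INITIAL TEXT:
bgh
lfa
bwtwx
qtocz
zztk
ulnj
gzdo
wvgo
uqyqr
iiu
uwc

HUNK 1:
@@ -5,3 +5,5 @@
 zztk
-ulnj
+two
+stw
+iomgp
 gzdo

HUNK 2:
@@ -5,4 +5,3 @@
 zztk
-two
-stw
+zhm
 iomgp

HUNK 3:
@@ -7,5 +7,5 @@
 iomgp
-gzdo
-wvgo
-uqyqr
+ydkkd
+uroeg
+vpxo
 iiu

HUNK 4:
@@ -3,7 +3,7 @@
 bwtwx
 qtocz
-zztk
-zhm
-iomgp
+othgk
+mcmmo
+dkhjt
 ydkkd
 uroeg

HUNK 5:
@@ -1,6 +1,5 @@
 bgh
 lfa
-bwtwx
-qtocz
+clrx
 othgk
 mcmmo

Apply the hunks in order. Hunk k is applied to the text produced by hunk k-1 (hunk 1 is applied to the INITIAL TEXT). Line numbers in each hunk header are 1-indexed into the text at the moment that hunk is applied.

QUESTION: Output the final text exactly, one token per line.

Answer: bgh
lfa
clrx
othgk
mcmmo
dkhjt
ydkkd
uroeg
vpxo
iiu
uwc

Derivation:
Hunk 1: at line 5 remove [ulnj] add [two,stw,iomgp] -> 13 lines: bgh lfa bwtwx qtocz zztk two stw iomgp gzdo wvgo uqyqr iiu uwc
Hunk 2: at line 5 remove [two,stw] add [zhm] -> 12 lines: bgh lfa bwtwx qtocz zztk zhm iomgp gzdo wvgo uqyqr iiu uwc
Hunk 3: at line 7 remove [gzdo,wvgo,uqyqr] add [ydkkd,uroeg,vpxo] -> 12 lines: bgh lfa bwtwx qtocz zztk zhm iomgp ydkkd uroeg vpxo iiu uwc
Hunk 4: at line 3 remove [zztk,zhm,iomgp] add [othgk,mcmmo,dkhjt] -> 12 lines: bgh lfa bwtwx qtocz othgk mcmmo dkhjt ydkkd uroeg vpxo iiu uwc
Hunk 5: at line 1 remove [bwtwx,qtocz] add [clrx] -> 11 lines: bgh lfa clrx othgk mcmmo dkhjt ydkkd uroeg vpxo iiu uwc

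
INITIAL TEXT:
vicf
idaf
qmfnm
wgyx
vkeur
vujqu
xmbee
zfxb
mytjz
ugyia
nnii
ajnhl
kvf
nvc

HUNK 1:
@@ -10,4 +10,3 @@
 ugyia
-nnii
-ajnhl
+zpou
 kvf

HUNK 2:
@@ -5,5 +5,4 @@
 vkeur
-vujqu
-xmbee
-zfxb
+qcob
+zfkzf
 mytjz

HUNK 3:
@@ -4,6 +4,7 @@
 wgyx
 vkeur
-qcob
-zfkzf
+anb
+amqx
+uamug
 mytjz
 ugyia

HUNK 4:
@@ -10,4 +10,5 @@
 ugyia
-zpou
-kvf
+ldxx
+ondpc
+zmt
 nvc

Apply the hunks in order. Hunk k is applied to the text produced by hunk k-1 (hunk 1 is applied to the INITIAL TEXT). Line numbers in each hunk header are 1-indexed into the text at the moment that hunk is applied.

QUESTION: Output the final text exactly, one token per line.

Hunk 1: at line 10 remove [nnii,ajnhl] add [zpou] -> 13 lines: vicf idaf qmfnm wgyx vkeur vujqu xmbee zfxb mytjz ugyia zpou kvf nvc
Hunk 2: at line 5 remove [vujqu,xmbee,zfxb] add [qcob,zfkzf] -> 12 lines: vicf idaf qmfnm wgyx vkeur qcob zfkzf mytjz ugyia zpou kvf nvc
Hunk 3: at line 4 remove [qcob,zfkzf] add [anb,amqx,uamug] -> 13 lines: vicf idaf qmfnm wgyx vkeur anb amqx uamug mytjz ugyia zpou kvf nvc
Hunk 4: at line 10 remove [zpou,kvf] add [ldxx,ondpc,zmt] -> 14 lines: vicf idaf qmfnm wgyx vkeur anb amqx uamug mytjz ugyia ldxx ondpc zmt nvc

Answer: vicf
idaf
qmfnm
wgyx
vkeur
anb
amqx
uamug
mytjz
ugyia
ldxx
ondpc
zmt
nvc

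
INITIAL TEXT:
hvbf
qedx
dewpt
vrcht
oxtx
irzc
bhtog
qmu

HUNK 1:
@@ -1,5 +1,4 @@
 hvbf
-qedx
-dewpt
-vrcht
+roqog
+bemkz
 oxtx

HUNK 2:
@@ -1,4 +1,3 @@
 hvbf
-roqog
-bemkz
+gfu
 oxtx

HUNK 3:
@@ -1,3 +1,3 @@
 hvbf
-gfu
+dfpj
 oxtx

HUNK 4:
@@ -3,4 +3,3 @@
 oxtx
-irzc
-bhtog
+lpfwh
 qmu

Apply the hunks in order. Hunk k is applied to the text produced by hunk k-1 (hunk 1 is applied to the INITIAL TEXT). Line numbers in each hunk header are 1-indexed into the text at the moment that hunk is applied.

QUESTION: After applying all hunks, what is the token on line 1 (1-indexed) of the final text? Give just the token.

Hunk 1: at line 1 remove [qedx,dewpt,vrcht] add [roqog,bemkz] -> 7 lines: hvbf roqog bemkz oxtx irzc bhtog qmu
Hunk 2: at line 1 remove [roqog,bemkz] add [gfu] -> 6 lines: hvbf gfu oxtx irzc bhtog qmu
Hunk 3: at line 1 remove [gfu] add [dfpj] -> 6 lines: hvbf dfpj oxtx irzc bhtog qmu
Hunk 4: at line 3 remove [irzc,bhtog] add [lpfwh] -> 5 lines: hvbf dfpj oxtx lpfwh qmu
Final line 1: hvbf

Answer: hvbf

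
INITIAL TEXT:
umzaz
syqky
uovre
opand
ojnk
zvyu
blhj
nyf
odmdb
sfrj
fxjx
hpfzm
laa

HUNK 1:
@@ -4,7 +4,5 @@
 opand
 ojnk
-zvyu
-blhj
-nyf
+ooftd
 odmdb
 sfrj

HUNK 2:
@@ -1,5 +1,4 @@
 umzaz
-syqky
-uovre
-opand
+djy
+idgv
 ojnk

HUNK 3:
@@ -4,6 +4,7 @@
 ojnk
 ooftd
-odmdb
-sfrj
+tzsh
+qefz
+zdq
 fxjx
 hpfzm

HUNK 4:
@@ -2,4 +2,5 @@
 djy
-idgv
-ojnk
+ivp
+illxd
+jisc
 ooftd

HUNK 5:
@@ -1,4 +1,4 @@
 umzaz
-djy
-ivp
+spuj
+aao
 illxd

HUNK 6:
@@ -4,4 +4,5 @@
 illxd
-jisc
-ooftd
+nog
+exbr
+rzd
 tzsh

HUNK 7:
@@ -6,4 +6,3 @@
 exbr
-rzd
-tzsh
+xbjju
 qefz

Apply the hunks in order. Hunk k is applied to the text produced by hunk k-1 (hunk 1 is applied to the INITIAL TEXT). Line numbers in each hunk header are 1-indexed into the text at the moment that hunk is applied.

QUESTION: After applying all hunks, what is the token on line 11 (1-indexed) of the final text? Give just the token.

Hunk 1: at line 4 remove [zvyu,blhj,nyf] add [ooftd] -> 11 lines: umzaz syqky uovre opand ojnk ooftd odmdb sfrj fxjx hpfzm laa
Hunk 2: at line 1 remove [syqky,uovre,opand] add [djy,idgv] -> 10 lines: umzaz djy idgv ojnk ooftd odmdb sfrj fxjx hpfzm laa
Hunk 3: at line 4 remove [odmdb,sfrj] add [tzsh,qefz,zdq] -> 11 lines: umzaz djy idgv ojnk ooftd tzsh qefz zdq fxjx hpfzm laa
Hunk 4: at line 2 remove [idgv,ojnk] add [ivp,illxd,jisc] -> 12 lines: umzaz djy ivp illxd jisc ooftd tzsh qefz zdq fxjx hpfzm laa
Hunk 5: at line 1 remove [djy,ivp] add [spuj,aao] -> 12 lines: umzaz spuj aao illxd jisc ooftd tzsh qefz zdq fxjx hpfzm laa
Hunk 6: at line 4 remove [jisc,ooftd] add [nog,exbr,rzd] -> 13 lines: umzaz spuj aao illxd nog exbr rzd tzsh qefz zdq fxjx hpfzm laa
Hunk 7: at line 6 remove [rzd,tzsh] add [xbjju] -> 12 lines: umzaz spuj aao illxd nog exbr xbjju qefz zdq fxjx hpfzm laa
Final line 11: hpfzm

Answer: hpfzm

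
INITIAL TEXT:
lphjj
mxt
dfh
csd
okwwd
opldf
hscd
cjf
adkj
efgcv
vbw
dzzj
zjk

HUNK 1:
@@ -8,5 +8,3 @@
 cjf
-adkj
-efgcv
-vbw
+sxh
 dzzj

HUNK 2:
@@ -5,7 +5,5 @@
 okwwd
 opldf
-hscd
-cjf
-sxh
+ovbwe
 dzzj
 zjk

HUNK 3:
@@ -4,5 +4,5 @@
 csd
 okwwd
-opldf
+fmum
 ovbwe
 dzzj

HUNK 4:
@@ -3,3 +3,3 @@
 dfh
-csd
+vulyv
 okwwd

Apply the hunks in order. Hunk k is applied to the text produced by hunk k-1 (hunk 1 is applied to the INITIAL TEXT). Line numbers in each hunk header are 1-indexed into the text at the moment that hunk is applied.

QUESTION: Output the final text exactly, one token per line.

Hunk 1: at line 8 remove [adkj,efgcv,vbw] add [sxh] -> 11 lines: lphjj mxt dfh csd okwwd opldf hscd cjf sxh dzzj zjk
Hunk 2: at line 5 remove [hscd,cjf,sxh] add [ovbwe] -> 9 lines: lphjj mxt dfh csd okwwd opldf ovbwe dzzj zjk
Hunk 3: at line 4 remove [opldf] add [fmum] -> 9 lines: lphjj mxt dfh csd okwwd fmum ovbwe dzzj zjk
Hunk 4: at line 3 remove [csd] add [vulyv] -> 9 lines: lphjj mxt dfh vulyv okwwd fmum ovbwe dzzj zjk

Answer: lphjj
mxt
dfh
vulyv
okwwd
fmum
ovbwe
dzzj
zjk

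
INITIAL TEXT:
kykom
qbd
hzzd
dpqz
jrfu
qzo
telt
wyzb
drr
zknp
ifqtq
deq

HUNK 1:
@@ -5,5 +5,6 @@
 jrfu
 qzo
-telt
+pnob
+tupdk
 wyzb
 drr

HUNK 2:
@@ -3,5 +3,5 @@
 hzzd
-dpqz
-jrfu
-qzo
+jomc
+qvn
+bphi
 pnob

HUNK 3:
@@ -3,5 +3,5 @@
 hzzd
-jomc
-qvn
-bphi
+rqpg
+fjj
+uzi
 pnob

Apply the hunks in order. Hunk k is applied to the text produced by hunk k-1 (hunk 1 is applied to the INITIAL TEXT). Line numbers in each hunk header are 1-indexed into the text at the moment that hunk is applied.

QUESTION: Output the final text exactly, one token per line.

Answer: kykom
qbd
hzzd
rqpg
fjj
uzi
pnob
tupdk
wyzb
drr
zknp
ifqtq
deq

Derivation:
Hunk 1: at line 5 remove [telt] add [pnob,tupdk] -> 13 lines: kykom qbd hzzd dpqz jrfu qzo pnob tupdk wyzb drr zknp ifqtq deq
Hunk 2: at line 3 remove [dpqz,jrfu,qzo] add [jomc,qvn,bphi] -> 13 lines: kykom qbd hzzd jomc qvn bphi pnob tupdk wyzb drr zknp ifqtq deq
Hunk 3: at line 3 remove [jomc,qvn,bphi] add [rqpg,fjj,uzi] -> 13 lines: kykom qbd hzzd rqpg fjj uzi pnob tupdk wyzb drr zknp ifqtq deq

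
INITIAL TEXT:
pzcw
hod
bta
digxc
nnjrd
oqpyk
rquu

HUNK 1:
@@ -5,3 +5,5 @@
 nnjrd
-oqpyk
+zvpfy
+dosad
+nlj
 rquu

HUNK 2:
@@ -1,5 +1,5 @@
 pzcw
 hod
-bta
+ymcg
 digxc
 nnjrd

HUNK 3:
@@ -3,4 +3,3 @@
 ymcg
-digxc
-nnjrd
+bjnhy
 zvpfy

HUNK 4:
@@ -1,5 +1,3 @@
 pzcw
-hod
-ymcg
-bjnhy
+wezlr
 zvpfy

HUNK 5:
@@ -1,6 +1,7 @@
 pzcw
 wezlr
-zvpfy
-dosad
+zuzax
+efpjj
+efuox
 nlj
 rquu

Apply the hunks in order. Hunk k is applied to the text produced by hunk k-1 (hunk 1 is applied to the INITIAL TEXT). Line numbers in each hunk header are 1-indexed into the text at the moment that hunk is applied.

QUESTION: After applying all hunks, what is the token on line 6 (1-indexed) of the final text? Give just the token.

Hunk 1: at line 5 remove [oqpyk] add [zvpfy,dosad,nlj] -> 9 lines: pzcw hod bta digxc nnjrd zvpfy dosad nlj rquu
Hunk 2: at line 1 remove [bta] add [ymcg] -> 9 lines: pzcw hod ymcg digxc nnjrd zvpfy dosad nlj rquu
Hunk 3: at line 3 remove [digxc,nnjrd] add [bjnhy] -> 8 lines: pzcw hod ymcg bjnhy zvpfy dosad nlj rquu
Hunk 4: at line 1 remove [hod,ymcg,bjnhy] add [wezlr] -> 6 lines: pzcw wezlr zvpfy dosad nlj rquu
Hunk 5: at line 1 remove [zvpfy,dosad] add [zuzax,efpjj,efuox] -> 7 lines: pzcw wezlr zuzax efpjj efuox nlj rquu
Final line 6: nlj

Answer: nlj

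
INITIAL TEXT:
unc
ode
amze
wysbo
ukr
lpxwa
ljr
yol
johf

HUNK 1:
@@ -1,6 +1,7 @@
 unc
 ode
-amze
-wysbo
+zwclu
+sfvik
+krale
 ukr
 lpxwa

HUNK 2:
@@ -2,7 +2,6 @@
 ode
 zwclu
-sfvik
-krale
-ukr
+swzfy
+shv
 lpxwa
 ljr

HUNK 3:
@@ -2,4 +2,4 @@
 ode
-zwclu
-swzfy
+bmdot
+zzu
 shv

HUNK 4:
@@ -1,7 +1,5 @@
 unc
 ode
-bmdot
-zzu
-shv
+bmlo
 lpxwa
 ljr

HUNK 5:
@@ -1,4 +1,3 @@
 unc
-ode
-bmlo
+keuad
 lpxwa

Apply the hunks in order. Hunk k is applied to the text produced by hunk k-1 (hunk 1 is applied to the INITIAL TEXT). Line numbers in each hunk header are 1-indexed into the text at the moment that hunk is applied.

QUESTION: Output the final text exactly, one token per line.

Answer: unc
keuad
lpxwa
ljr
yol
johf

Derivation:
Hunk 1: at line 1 remove [amze,wysbo] add [zwclu,sfvik,krale] -> 10 lines: unc ode zwclu sfvik krale ukr lpxwa ljr yol johf
Hunk 2: at line 2 remove [sfvik,krale,ukr] add [swzfy,shv] -> 9 lines: unc ode zwclu swzfy shv lpxwa ljr yol johf
Hunk 3: at line 2 remove [zwclu,swzfy] add [bmdot,zzu] -> 9 lines: unc ode bmdot zzu shv lpxwa ljr yol johf
Hunk 4: at line 1 remove [bmdot,zzu,shv] add [bmlo] -> 7 lines: unc ode bmlo lpxwa ljr yol johf
Hunk 5: at line 1 remove [ode,bmlo] add [keuad] -> 6 lines: unc keuad lpxwa ljr yol johf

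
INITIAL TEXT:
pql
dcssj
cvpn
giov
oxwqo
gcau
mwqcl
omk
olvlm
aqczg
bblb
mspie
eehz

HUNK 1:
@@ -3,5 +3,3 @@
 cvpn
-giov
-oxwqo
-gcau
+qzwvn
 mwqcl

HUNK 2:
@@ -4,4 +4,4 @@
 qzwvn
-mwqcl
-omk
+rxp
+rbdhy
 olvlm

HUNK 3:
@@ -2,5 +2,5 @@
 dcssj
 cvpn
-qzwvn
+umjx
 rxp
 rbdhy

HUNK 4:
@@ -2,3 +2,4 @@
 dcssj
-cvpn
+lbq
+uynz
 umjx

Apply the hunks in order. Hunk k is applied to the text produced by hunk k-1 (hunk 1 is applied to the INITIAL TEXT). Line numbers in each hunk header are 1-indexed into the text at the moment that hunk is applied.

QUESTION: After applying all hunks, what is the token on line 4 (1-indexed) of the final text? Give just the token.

Hunk 1: at line 3 remove [giov,oxwqo,gcau] add [qzwvn] -> 11 lines: pql dcssj cvpn qzwvn mwqcl omk olvlm aqczg bblb mspie eehz
Hunk 2: at line 4 remove [mwqcl,omk] add [rxp,rbdhy] -> 11 lines: pql dcssj cvpn qzwvn rxp rbdhy olvlm aqczg bblb mspie eehz
Hunk 3: at line 2 remove [qzwvn] add [umjx] -> 11 lines: pql dcssj cvpn umjx rxp rbdhy olvlm aqczg bblb mspie eehz
Hunk 4: at line 2 remove [cvpn] add [lbq,uynz] -> 12 lines: pql dcssj lbq uynz umjx rxp rbdhy olvlm aqczg bblb mspie eehz
Final line 4: uynz

Answer: uynz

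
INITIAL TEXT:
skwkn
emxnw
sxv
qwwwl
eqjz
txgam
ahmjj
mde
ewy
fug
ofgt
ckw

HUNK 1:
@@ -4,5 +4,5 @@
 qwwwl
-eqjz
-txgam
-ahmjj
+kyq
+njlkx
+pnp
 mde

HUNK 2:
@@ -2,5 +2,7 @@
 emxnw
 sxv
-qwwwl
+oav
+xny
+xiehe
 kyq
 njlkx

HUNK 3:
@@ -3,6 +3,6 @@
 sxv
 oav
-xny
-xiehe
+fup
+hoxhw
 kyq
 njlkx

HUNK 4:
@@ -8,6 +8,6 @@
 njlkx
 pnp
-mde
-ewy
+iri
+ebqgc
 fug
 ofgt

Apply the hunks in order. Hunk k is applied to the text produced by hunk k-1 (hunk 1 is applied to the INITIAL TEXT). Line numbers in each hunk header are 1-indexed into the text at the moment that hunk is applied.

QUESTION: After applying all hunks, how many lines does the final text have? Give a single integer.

Hunk 1: at line 4 remove [eqjz,txgam,ahmjj] add [kyq,njlkx,pnp] -> 12 lines: skwkn emxnw sxv qwwwl kyq njlkx pnp mde ewy fug ofgt ckw
Hunk 2: at line 2 remove [qwwwl] add [oav,xny,xiehe] -> 14 lines: skwkn emxnw sxv oav xny xiehe kyq njlkx pnp mde ewy fug ofgt ckw
Hunk 3: at line 3 remove [xny,xiehe] add [fup,hoxhw] -> 14 lines: skwkn emxnw sxv oav fup hoxhw kyq njlkx pnp mde ewy fug ofgt ckw
Hunk 4: at line 8 remove [mde,ewy] add [iri,ebqgc] -> 14 lines: skwkn emxnw sxv oav fup hoxhw kyq njlkx pnp iri ebqgc fug ofgt ckw
Final line count: 14

Answer: 14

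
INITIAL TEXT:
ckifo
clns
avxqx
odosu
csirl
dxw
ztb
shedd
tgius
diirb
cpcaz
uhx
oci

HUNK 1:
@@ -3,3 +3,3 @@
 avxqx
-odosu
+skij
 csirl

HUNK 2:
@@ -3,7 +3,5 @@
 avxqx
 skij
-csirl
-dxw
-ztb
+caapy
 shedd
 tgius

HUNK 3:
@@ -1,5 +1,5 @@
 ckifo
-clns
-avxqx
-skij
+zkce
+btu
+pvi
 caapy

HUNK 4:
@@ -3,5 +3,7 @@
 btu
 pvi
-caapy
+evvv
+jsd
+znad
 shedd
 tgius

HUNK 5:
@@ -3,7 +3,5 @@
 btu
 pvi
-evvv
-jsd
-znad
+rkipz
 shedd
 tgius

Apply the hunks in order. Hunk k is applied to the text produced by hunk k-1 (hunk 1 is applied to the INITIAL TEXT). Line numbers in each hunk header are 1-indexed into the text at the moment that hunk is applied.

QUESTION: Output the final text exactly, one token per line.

Hunk 1: at line 3 remove [odosu] add [skij] -> 13 lines: ckifo clns avxqx skij csirl dxw ztb shedd tgius diirb cpcaz uhx oci
Hunk 2: at line 3 remove [csirl,dxw,ztb] add [caapy] -> 11 lines: ckifo clns avxqx skij caapy shedd tgius diirb cpcaz uhx oci
Hunk 3: at line 1 remove [clns,avxqx,skij] add [zkce,btu,pvi] -> 11 lines: ckifo zkce btu pvi caapy shedd tgius diirb cpcaz uhx oci
Hunk 4: at line 3 remove [caapy] add [evvv,jsd,znad] -> 13 lines: ckifo zkce btu pvi evvv jsd znad shedd tgius diirb cpcaz uhx oci
Hunk 5: at line 3 remove [evvv,jsd,znad] add [rkipz] -> 11 lines: ckifo zkce btu pvi rkipz shedd tgius diirb cpcaz uhx oci

Answer: ckifo
zkce
btu
pvi
rkipz
shedd
tgius
diirb
cpcaz
uhx
oci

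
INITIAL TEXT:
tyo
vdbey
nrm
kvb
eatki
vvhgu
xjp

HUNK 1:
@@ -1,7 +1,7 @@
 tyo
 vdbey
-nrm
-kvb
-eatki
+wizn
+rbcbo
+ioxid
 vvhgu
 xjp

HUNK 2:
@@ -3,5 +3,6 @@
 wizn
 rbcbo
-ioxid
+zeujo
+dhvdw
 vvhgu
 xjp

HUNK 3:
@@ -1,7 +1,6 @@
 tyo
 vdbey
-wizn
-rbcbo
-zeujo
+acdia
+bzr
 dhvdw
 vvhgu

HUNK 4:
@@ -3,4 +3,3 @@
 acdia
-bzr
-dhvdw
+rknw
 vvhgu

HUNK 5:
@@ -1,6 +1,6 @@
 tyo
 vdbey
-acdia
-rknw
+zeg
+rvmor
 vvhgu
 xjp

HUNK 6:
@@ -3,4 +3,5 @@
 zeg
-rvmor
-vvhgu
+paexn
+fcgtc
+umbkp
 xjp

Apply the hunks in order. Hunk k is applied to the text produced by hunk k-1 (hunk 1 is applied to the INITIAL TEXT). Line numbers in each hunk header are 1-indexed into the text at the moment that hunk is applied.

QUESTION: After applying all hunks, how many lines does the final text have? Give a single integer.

Answer: 7

Derivation:
Hunk 1: at line 1 remove [nrm,kvb,eatki] add [wizn,rbcbo,ioxid] -> 7 lines: tyo vdbey wizn rbcbo ioxid vvhgu xjp
Hunk 2: at line 3 remove [ioxid] add [zeujo,dhvdw] -> 8 lines: tyo vdbey wizn rbcbo zeujo dhvdw vvhgu xjp
Hunk 3: at line 1 remove [wizn,rbcbo,zeujo] add [acdia,bzr] -> 7 lines: tyo vdbey acdia bzr dhvdw vvhgu xjp
Hunk 4: at line 3 remove [bzr,dhvdw] add [rknw] -> 6 lines: tyo vdbey acdia rknw vvhgu xjp
Hunk 5: at line 1 remove [acdia,rknw] add [zeg,rvmor] -> 6 lines: tyo vdbey zeg rvmor vvhgu xjp
Hunk 6: at line 3 remove [rvmor,vvhgu] add [paexn,fcgtc,umbkp] -> 7 lines: tyo vdbey zeg paexn fcgtc umbkp xjp
Final line count: 7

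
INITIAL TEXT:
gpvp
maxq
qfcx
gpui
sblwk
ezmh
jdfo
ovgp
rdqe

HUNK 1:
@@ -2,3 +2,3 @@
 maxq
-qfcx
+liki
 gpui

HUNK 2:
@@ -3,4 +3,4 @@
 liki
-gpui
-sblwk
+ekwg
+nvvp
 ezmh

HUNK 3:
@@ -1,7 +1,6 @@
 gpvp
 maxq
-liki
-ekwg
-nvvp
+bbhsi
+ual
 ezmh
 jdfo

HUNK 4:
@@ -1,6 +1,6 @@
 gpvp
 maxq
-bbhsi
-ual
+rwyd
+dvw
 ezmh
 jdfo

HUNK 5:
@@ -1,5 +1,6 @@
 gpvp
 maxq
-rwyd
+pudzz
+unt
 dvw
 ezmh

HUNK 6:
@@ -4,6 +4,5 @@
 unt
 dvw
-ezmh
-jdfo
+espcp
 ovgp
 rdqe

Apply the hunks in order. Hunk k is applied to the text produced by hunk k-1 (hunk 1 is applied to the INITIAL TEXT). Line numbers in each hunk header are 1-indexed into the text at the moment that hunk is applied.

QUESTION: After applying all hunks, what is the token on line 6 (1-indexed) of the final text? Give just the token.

Answer: espcp

Derivation:
Hunk 1: at line 2 remove [qfcx] add [liki] -> 9 lines: gpvp maxq liki gpui sblwk ezmh jdfo ovgp rdqe
Hunk 2: at line 3 remove [gpui,sblwk] add [ekwg,nvvp] -> 9 lines: gpvp maxq liki ekwg nvvp ezmh jdfo ovgp rdqe
Hunk 3: at line 1 remove [liki,ekwg,nvvp] add [bbhsi,ual] -> 8 lines: gpvp maxq bbhsi ual ezmh jdfo ovgp rdqe
Hunk 4: at line 1 remove [bbhsi,ual] add [rwyd,dvw] -> 8 lines: gpvp maxq rwyd dvw ezmh jdfo ovgp rdqe
Hunk 5: at line 1 remove [rwyd] add [pudzz,unt] -> 9 lines: gpvp maxq pudzz unt dvw ezmh jdfo ovgp rdqe
Hunk 6: at line 4 remove [ezmh,jdfo] add [espcp] -> 8 lines: gpvp maxq pudzz unt dvw espcp ovgp rdqe
Final line 6: espcp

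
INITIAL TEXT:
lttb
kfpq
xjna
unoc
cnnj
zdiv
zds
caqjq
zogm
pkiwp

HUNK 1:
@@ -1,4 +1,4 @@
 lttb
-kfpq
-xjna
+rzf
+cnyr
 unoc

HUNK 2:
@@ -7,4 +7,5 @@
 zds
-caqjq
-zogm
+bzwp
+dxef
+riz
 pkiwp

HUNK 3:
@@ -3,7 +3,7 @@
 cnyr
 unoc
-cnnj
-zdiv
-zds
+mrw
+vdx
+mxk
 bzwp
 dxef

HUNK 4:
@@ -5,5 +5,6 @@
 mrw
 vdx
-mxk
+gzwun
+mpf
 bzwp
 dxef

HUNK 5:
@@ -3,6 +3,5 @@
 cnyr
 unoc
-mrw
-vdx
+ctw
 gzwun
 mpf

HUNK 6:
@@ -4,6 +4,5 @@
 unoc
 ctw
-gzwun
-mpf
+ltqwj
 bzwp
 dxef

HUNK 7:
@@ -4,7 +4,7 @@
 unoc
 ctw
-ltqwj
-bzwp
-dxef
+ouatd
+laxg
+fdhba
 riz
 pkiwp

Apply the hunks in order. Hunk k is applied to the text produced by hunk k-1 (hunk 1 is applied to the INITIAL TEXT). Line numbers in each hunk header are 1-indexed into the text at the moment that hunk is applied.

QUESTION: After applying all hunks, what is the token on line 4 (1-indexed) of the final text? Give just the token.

Answer: unoc

Derivation:
Hunk 1: at line 1 remove [kfpq,xjna] add [rzf,cnyr] -> 10 lines: lttb rzf cnyr unoc cnnj zdiv zds caqjq zogm pkiwp
Hunk 2: at line 7 remove [caqjq,zogm] add [bzwp,dxef,riz] -> 11 lines: lttb rzf cnyr unoc cnnj zdiv zds bzwp dxef riz pkiwp
Hunk 3: at line 3 remove [cnnj,zdiv,zds] add [mrw,vdx,mxk] -> 11 lines: lttb rzf cnyr unoc mrw vdx mxk bzwp dxef riz pkiwp
Hunk 4: at line 5 remove [mxk] add [gzwun,mpf] -> 12 lines: lttb rzf cnyr unoc mrw vdx gzwun mpf bzwp dxef riz pkiwp
Hunk 5: at line 3 remove [mrw,vdx] add [ctw] -> 11 lines: lttb rzf cnyr unoc ctw gzwun mpf bzwp dxef riz pkiwp
Hunk 6: at line 4 remove [gzwun,mpf] add [ltqwj] -> 10 lines: lttb rzf cnyr unoc ctw ltqwj bzwp dxef riz pkiwp
Hunk 7: at line 4 remove [ltqwj,bzwp,dxef] add [ouatd,laxg,fdhba] -> 10 lines: lttb rzf cnyr unoc ctw ouatd laxg fdhba riz pkiwp
Final line 4: unoc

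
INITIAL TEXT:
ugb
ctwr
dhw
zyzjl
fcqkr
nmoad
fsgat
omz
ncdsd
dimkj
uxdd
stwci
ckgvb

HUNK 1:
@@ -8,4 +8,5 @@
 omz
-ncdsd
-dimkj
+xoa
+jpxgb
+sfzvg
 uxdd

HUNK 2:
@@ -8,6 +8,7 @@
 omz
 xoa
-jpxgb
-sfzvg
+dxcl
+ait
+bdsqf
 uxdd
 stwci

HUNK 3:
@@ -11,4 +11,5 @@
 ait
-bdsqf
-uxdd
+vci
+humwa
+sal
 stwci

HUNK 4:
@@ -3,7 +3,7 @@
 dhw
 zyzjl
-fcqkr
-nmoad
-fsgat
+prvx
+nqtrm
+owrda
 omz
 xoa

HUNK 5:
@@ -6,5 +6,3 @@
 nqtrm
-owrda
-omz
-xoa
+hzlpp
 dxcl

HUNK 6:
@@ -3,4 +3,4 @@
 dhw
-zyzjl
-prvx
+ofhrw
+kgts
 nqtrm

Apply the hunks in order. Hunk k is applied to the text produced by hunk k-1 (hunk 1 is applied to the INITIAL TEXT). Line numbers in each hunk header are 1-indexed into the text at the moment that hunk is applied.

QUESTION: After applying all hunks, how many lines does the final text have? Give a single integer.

Hunk 1: at line 8 remove [ncdsd,dimkj] add [xoa,jpxgb,sfzvg] -> 14 lines: ugb ctwr dhw zyzjl fcqkr nmoad fsgat omz xoa jpxgb sfzvg uxdd stwci ckgvb
Hunk 2: at line 8 remove [jpxgb,sfzvg] add [dxcl,ait,bdsqf] -> 15 lines: ugb ctwr dhw zyzjl fcqkr nmoad fsgat omz xoa dxcl ait bdsqf uxdd stwci ckgvb
Hunk 3: at line 11 remove [bdsqf,uxdd] add [vci,humwa,sal] -> 16 lines: ugb ctwr dhw zyzjl fcqkr nmoad fsgat omz xoa dxcl ait vci humwa sal stwci ckgvb
Hunk 4: at line 3 remove [fcqkr,nmoad,fsgat] add [prvx,nqtrm,owrda] -> 16 lines: ugb ctwr dhw zyzjl prvx nqtrm owrda omz xoa dxcl ait vci humwa sal stwci ckgvb
Hunk 5: at line 6 remove [owrda,omz,xoa] add [hzlpp] -> 14 lines: ugb ctwr dhw zyzjl prvx nqtrm hzlpp dxcl ait vci humwa sal stwci ckgvb
Hunk 6: at line 3 remove [zyzjl,prvx] add [ofhrw,kgts] -> 14 lines: ugb ctwr dhw ofhrw kgts nqtrm hzlpp dxcl ait vci humwa sal stwci ckgvb
Final line count: 14

Answer: 14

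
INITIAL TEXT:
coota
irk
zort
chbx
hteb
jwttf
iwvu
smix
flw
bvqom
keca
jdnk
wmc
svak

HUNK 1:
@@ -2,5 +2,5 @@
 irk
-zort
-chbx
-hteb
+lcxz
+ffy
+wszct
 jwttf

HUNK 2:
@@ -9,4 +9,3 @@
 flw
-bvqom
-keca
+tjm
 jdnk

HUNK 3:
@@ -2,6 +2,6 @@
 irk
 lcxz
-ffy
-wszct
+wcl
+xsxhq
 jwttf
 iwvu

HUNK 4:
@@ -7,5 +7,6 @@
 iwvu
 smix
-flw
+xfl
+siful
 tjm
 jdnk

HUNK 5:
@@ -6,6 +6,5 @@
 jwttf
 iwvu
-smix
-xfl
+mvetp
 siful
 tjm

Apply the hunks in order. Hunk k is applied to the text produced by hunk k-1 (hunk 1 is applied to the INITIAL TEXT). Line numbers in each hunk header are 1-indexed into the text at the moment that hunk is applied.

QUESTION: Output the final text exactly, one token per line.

Hunk 1: at line 2 remove [zort,chbx,hteb] add [lcxz,ffy,wszct] -> 14 lines: coota irk lcxz ffy wszct jwttf iwvu smix flw bvqom keca jdnk wmc svak
Hunk 2: at line 9 remove [bvqom,keca] add [tjm] -> 13 lines: coota irk lcxz ffy wszct jwttf iwvu smix flw tjm jdnk wmc svak
Hunk 3: at line 2 remove [ffy,wszct] add [wcl,xsxhq] -> 13 lines: coota irk lcxz wcl xsxhq jwttf iwvu smix flw tjm jdnk wmc svak
Hunk 4: at line 7 remove [flw] add [xfl,siful] -> 14 lines: coota irk lcxz wcl xsxhq jwttf iwvu smix xfl siful tjm jdnk wmc svak
Hunk 5: at line 6 remove [smix,xfl] add [mvetp] -> 13 lines: coota irk lcxz wcl xsxhq jwttf iwvu mvetp siful tjm jdnk wmc svak

Answer: coota
irk
lcxz
wcl
xsxhq
jwttf
iwvu
mvetp
siful
tjm
jdnk
wmc
svak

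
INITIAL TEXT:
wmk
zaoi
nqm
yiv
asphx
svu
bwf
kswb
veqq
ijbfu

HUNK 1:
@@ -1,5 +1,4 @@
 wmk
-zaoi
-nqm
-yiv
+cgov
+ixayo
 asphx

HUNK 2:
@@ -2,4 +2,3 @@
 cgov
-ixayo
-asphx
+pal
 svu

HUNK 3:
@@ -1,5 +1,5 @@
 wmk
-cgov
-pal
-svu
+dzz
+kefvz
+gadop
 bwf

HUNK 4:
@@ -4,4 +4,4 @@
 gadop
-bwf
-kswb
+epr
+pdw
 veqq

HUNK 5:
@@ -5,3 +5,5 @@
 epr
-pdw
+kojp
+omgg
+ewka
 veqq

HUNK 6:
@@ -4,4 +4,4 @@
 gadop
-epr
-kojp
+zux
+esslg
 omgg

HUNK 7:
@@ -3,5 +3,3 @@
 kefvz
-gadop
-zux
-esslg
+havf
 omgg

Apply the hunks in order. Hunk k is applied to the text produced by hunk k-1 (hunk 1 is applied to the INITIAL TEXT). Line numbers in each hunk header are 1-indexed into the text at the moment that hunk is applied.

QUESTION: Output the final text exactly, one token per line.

Answer: wmk
dzz
kefvz
havf
omgg
ewka
veqq
ijbfu

Derivation:
Hunk 1: at line 1 remove [zaoi,nqm,yiv] add [cgov,ixayo] -> 9 lines: wmk cgov ixayo asphx svu bwf kswb veqq ijbfu
Hunk 2: at line 2 remove [ixayo,asphx] add [pal] -> 8 lines: wmk cgov pal svu bwf kswb veqq ijbfu
Hunk 3: at line 1 remove [cgov,pal,svu] add [dzz,kefvz,gadop] -> 8 lines: wmk dzz kefvz gadop bwf kswb veqq ijbfu
Hunk 4: at line 4 remove [bwf,kswb] add [epr,pdw] -> 8 lines: wmk dzz kefvz gadop epr pdw veqq ijbfu
Hunk 5: at line 5 remove [pdw] add [kojp,omgg,ewka] -> 10 lines: wmk dzz kefvz gadop epr kojp omgg ewka veqq ijbfu
Hunk 6: at line 4 remove [epr,kojp] add [zux,esslg] -> 10 lines: wmk dzz kefvz gadop zux esslg omgg ewka veqq ijbfu
Hunk 7: at line 3 remove [gadop,zux,esslg] add [havf] -> 8 lines: wmk dzz kefvz havf omgg ewka veqq ijbfu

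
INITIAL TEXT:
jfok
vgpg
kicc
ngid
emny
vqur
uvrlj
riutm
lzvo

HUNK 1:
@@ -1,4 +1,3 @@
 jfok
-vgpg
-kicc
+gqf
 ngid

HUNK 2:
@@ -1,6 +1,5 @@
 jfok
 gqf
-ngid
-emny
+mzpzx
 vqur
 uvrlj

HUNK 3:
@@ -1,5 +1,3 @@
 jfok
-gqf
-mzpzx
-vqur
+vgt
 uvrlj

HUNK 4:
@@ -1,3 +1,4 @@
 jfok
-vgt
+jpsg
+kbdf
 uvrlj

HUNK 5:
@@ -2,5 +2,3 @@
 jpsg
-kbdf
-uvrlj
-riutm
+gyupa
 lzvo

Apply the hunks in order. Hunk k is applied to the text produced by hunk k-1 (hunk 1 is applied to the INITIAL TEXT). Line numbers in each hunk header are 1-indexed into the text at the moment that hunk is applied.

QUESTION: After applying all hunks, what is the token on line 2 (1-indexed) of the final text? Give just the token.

Answer: jpsg

Derivation:
Hunk 1: at line 1 remove [vgpg,kicc] add [gqf] -> 8 lines: jfok gqf ngid emny vqur uvrlj riutm lzvo
Hunk 2: at line 1 remove [ngid,emny] add [mzpzx] -> 7 lines: jfok gqf mzpzx vqur uvrlj riutm lzvo
Hunk 3: at line 1 remove [gqf,mzpzx,vqur] add [vgt] -> 5 lines: jfok vgt uvrlj riutm lzvo
Hunk 4: at line 1 remove [vgt] add [jpsg,kbdf] -> 6 lines: jfok jpsg kbdf uvrlj riutm lzvo
Hunk 5: at line 2 remove [kbdf,uvrlj,riutm] add [gyupa] -> 4 lines: jfok jpsg gyupa lzvo
Final line 2: jpsg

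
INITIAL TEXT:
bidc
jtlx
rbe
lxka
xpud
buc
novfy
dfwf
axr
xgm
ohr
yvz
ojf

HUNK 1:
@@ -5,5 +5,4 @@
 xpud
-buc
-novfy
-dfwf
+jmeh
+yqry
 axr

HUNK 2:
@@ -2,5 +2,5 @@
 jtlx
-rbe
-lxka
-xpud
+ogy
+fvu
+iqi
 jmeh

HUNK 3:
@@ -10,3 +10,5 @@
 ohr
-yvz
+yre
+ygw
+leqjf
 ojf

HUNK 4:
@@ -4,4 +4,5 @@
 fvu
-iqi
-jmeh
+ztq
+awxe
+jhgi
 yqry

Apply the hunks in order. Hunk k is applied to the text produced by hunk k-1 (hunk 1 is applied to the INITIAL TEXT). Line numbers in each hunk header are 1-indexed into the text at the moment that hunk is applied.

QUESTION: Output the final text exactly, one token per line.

Hunk 1: at line 5 remove [buc,novfy,dfwf] add [jmeh,yqry] -> 12 lines: bidc jtlx rbe lxka xpud jmeh yqry axr xgm ohr yvz ojf
Hunk 2: at line 2 remove [rbe,lxka,xpud] add [ogy,fvu,iqi] -> 12 lines: bidc jtlx ogy fvu iqi jmeh yqry axr xgm ohr yvz ojf
Hunk 3: at line 10 remove [yvz] add [yre,ygw,leqjf] -> 14 lines: bidc jtlx ogy fvu iqi jmeh yqry axr xgm ohr yre ygw leqjf ojf
Hunk 4: at line 4 remove [iqi,jmeh] add [ztq,awxe,jhgi] -> 15 lines: bidc jtlx ogy fvu ztq awxe jhgi yqry axr xgm ohr yre ygw leqjf ojf

Answer: bidc
jtlx
ogy
fvu
ztq
awxe
jhgi
yqry
axr
xgm
ohr
yre
ygw
leqjf
ojf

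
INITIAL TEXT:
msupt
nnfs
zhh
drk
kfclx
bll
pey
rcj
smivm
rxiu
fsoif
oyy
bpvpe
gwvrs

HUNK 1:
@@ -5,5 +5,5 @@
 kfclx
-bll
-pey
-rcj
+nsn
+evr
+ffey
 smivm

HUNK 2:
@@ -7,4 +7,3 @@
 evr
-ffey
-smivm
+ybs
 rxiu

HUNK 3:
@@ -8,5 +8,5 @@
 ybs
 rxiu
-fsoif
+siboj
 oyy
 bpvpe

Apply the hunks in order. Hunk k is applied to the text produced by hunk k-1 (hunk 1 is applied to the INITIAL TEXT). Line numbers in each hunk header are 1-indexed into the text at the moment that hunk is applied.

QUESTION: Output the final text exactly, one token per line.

Hunk 1: at line 5 remove [bll,pey,rcj] add [nsn,evr,ffey] -> 14 lines: msupt nnfs zhh drk kfclx nsn evr ffey smivm rxiu fsoif oyy bpvpe gwvrs
Hunk 2: at line 7 remove [ffey,smivm] add [ybs] -> 13 lines: msupt nnfs zhh drk kfclx nsn evr ybs rxiu fsoif oyy bpvpe gwvrs
Hunk 3: at line 8 remove [fsoif] add [siboj] -> 13 lines: msupt nnfs zhh drk kfclx nsn evr ybs rxiu siboj oyy bpvpe gwvrs

Answer: msupt
nnfs
zhh
drk
kfclx
nsn
evr
ybs
rxiu
siboj
oyy
bpvpe
gwvrs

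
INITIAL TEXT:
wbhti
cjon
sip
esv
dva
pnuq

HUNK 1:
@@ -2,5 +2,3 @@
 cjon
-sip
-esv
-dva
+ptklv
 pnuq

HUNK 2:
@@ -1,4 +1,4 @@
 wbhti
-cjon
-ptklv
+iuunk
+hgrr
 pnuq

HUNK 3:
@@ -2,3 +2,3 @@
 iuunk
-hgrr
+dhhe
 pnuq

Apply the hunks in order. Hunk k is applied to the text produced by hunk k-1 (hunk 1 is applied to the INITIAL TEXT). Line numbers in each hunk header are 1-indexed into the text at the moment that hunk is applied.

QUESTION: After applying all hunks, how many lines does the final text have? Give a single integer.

Hunk 1: at line 2 remove [sip,esv,dva] add [ptklv] -> 4 lines: wbhti cjon ptklv pnuq
Hunk 2: at line 1 remove [cjon,ptklv] add [iuunk,hgrr] -> 4 lines: wbhti iuunk hgrr pnuq
Hunk 3: at line 2 remove [hgrr] add [dhhe] -> 4 lines: wbhti iuunk dhhe pnuq
Final line count: 4

Answer: 4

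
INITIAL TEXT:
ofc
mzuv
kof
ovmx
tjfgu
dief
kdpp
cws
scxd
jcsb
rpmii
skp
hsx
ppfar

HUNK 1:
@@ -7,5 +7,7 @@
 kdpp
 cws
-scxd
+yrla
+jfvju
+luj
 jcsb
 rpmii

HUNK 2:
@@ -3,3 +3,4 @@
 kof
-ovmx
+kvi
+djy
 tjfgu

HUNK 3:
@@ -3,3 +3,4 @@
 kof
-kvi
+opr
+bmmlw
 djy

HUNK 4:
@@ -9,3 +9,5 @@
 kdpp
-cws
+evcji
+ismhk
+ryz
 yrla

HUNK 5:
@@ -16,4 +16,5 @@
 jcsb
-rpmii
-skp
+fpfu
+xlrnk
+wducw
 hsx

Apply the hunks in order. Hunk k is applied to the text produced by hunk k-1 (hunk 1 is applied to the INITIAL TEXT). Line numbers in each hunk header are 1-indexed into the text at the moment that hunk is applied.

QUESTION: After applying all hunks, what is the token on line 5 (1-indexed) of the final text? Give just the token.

Hunk 1: at line 7 remove [scxd] add [yrla,jfvju,luj] -> 16 lines: ofc mzuv kof ovmx tjfgu dief kdpp cws yrla jfvju luj jcsb rpmii skp hsx ppfar
Hunk 2: at line 3 remove [ovmx] add [kvi,djy] -> 17 lines: ofc mzuv kof kvi djy tjfgu dief kdpp cws yrla jfvju luj jcsb rpmii skp hsx ppfar
Hunk 3: at line 3 remove [kvi] add [opr,bmmlw] -> 18 lines: ofc mzuv kof opr bmmlw djy tjfgu dief kdpp cws yrla jfvju luj jcsb rpmii skp hsx ppfar
Hunk 4: at line 9 remove [cws] add [evcji,ismhk,ryz] -> 20 lines: ofc mzuv kof opr bmmlw djy tjfgu dief kdpp evcji ismhk ryz yrla jfvju luj jcsb rpmii skp hsx ppfar
Hunk 5: at line 16 remove [rpmii,skp] add [fpfu,xlrnk,wducw] -> 21 lines: ofc mzuv kof opr bmmlw djy tjfgu dief kdpp evcji ismhk ryz yrla jfvju luj jcsb fpfu xlrnk wducw hsx ppfar
Final line 5: bmmlw

Answer: bmmlw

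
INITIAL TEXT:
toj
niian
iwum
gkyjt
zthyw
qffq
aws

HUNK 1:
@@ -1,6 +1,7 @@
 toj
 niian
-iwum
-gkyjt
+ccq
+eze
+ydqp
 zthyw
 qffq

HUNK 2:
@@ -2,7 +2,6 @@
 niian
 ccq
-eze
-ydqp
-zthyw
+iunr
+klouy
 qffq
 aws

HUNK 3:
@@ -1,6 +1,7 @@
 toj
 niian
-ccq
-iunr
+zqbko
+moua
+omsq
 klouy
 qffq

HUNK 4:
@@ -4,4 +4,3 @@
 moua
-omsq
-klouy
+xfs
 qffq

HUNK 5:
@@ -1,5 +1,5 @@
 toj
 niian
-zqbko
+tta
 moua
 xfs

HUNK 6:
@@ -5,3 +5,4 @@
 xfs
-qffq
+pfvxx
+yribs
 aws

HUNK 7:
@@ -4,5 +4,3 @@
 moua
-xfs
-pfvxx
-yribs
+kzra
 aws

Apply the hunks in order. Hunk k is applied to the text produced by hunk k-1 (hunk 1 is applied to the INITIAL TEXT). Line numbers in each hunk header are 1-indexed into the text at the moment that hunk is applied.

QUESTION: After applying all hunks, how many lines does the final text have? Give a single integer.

Answer: 6

Derivation:
Hunk 1: at line 1 remove [iwum,gkyjt] add [ccq,eze,ydqp] -> 8 lines: toj niian ccq eze ydqp zthyw qffq aws
Hunk 2: at line 2 remove [eze,ydqp,zthyw] add [iunr,klouy] -> 7 lines: toj niian ccq iunr klouy qffq aws
Hunk 3: at line 1 remove [ccq,iunr] add [zqbko,moua,omsq] -> 8 lines: toj niian zqbko moua omsq klouy qffq aws
Hunk 4: at line 4 remove [omsq,klouy] add [xfs] -> 7 lines: toj niian zqbko moua xfs qffq aws
Hunk 5: at line 1 remove [zqbko] add [tta] -> 7 lines: toj niian tta moua xfs qffq aws
Hunk 6: at line 5 remove [qffq] add [pfvxx,yribs] -> 8 lines: toj niian tta moua xfs pfvxx yribs aws
Hunk 7: at line 4 remove [xfs,pfvxx,yribs] add [kzra] -> 6 lines: toj niian tta moua kzra aws
Final line count: 6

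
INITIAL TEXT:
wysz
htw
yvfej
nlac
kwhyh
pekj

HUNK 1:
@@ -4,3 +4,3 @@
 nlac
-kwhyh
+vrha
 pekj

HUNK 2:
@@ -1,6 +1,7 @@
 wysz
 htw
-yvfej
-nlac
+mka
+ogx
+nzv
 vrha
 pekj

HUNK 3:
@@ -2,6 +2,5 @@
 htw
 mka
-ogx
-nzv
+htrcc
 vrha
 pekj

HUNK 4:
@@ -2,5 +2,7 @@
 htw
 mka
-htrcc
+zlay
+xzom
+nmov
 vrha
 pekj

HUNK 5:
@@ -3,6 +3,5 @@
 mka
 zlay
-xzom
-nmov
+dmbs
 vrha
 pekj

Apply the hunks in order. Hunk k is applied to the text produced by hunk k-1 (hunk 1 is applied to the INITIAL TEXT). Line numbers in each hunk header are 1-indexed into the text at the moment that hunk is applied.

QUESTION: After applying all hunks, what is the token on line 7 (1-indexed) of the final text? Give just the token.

Hunk 1: at line 4 remove [kwhyh] add [vrha] -> 6 lines: wysz htw yvfej nlac vrha pekj
Hunk 2: at line 1 remove [yvfej,nlac] add [mka,ogx,nzv] -> 7 lines: wysz htw mka ogx nzv vrha pekj
Hunk 3: at line 2 remove [ogx,nzv] add [htrcc] -> 6 lines: wysz htw mka htrcc vrha pekj
Hunk 4: at line 2 remove [htrcc] add [zlay,xzom,nmov] -> 8 lines: wysz htw mka zlay xzom nmov vrha pekj
Hunk 5: at line 3 remove [xzom,nmov] add [dmbs] -> 7 lines: wysz htw mka zlay dmbs vrha pekj
Final line 7: pekj

Answer: pekj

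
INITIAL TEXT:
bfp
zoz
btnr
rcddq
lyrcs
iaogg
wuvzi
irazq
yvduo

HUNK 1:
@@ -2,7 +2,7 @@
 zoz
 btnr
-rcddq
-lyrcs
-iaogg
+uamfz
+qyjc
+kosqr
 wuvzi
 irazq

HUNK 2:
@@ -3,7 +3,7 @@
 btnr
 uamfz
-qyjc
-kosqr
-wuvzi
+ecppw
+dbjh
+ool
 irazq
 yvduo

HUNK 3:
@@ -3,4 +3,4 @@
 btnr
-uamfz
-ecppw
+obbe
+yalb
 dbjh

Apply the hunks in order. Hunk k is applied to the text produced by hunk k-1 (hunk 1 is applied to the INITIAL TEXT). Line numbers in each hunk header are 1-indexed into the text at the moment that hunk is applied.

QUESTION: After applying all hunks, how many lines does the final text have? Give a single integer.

Hunk 1: at line 2 remove [rcddq,lyrcs,iaogg] add [uamfz,qyjc,kosqr] -> 9 lines: bfp zoz btnr uamfz qyjc kosqr wuvzi irazq yvduo
Hunk 2: at line 3 remove [qyjc,kosqr,wuvzi] add [ecppw,dbjh,ool] -> 9 lines: bfp zoz btnr uamfz ecppw dbjh ool irazq yvduo
Hunk 3: at line 3 remove [uamfz,ecppw] add [obbe,yalb] -> 9 lines: bfp zoz btnr obbe yalb dbjh ool irazq yvduo
Final line count: 9

Answer: 9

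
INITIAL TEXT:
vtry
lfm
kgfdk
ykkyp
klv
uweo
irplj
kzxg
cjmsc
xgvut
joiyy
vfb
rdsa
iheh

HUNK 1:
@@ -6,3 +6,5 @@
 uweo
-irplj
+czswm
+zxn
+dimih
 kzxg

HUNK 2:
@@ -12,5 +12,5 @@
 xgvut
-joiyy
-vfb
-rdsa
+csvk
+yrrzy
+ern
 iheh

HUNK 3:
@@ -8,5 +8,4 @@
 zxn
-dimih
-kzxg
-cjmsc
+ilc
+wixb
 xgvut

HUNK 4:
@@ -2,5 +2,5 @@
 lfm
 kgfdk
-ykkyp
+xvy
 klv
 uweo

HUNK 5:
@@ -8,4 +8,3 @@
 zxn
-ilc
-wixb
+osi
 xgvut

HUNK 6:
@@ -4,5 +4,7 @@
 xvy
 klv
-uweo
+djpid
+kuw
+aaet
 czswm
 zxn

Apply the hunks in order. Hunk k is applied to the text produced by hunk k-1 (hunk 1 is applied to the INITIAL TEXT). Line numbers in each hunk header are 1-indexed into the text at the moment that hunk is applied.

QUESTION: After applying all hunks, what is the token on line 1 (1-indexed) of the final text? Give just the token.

Hunk 1: at line 6 remove [irplj] add [czswm,zxn,dimih] -> 16 lines: vtry lfm kgfdk ykkyp klv uweo czswm zxn dimih kzxg cjmsc xgvut joiyy vfb rdsa iheh
Hunk 2: at line 12 remove [joiyy,vfb,rdsa] add [csvk,yrrzy,ern] -> 16 lines: vtry lfm kgfdk ykkyp klv uweo czswm zxn dimih kzxg cjmsc xgvut csvk yrrzy ern iheh
Hunk 3: at line 8 remove [dimih,kzxg,cjmsc] add [ilc,wixb] -> 15 lines: vtry lfm kgfdk ykkyp klv uweo czswm zxn ilc wixb xgvut csvk yrrzy ern iheh
Hunk 4: at line 2 remove [ykkyp] add [xvy] -> 15 lines: vtry lfm kgfdk xvy klv uweo czswm zxn ilc wixb xgvut csvk yrrzy ern iheh
Hunk 5: at line 8 remove [ilc,wixb] add [osi] -> 14 lines: vtry lfm kgfdk xvy klv uweo czswm zxn osi xgvut csvk yrrzy ern iheh
Hunk 6: at line 4 remove [uweo] add [djpid,kuw,aaet] -> 16 lines: vtry lfm kgfdk xvy klv djpid kuw aaet czswm zxn osi xgvut csvk yrrzy ern iheh
Final line 1: vtry

Answer: vtry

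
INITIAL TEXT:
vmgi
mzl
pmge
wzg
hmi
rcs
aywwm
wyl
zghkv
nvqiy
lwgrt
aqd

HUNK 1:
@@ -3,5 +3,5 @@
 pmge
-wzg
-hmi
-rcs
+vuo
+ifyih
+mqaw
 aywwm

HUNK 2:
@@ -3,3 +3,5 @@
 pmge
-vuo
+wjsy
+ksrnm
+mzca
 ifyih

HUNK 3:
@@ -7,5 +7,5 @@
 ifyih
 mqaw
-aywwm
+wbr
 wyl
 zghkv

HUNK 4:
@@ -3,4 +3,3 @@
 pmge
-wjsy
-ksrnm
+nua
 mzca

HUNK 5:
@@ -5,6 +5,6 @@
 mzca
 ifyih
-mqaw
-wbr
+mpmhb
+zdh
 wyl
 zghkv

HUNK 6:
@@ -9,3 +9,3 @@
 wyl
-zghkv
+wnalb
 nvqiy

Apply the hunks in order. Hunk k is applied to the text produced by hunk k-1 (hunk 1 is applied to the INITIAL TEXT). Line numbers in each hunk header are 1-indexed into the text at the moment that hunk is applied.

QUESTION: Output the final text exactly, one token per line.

Hunk 1: at line 3 remove [wzg,hmi,rcs] add [vuo,ifyih,mqaw] -> 12 lines: vmgi mzl pmge vuo ifyih mqaw aywwm wyl zghkv nvqiy lwgrt aqd
Hunk 2: at line 3 remove [vuo] add [wjsy,ksrnm,mzca] -> 14 lines: vmgi mzl pmge wjsy ksrnm mzca ifyih mqaw aywwm wyl zghkv nvqiy lwgrt aqd
Hunk 3: at line 7 remove [aywwm] add [wbr] -> 14 lines: vmgi mzl pmge wjsy ksrnm mzca ifyih mqaw wbr wyl zghkv nvqiy lwgrt aqd
Hunk 4: at line 3 remove [wjsy,ksrnm] add [nua] -> 13 lines: vmgi mzl pmge nua mzca ifyih mqaw wbr wyl zghkv nvqiy lwgrt aqd
Hunk 5: at line 5 remove [mqaw,wbr] add [mpmhb,zdh] -> 13 lines: vmgi mzl pmge nua mzca ifyih mpmhb zdh wyl zghkv nvqiy lwgrt aqd
Hunk 6: at line 9 remove [zghkv] add [wnalb] -> 13 lines: vmgi mzl pmge nua mzca ifyih mpmhb zdh wyl wnalb nvqiy lwgrt aqd

Answer: vmgi
mzl
pmge
nua
mzca
ifyih
mpmhb
zdh
wyl
wnalb
nvqiy
lwgrt
aqd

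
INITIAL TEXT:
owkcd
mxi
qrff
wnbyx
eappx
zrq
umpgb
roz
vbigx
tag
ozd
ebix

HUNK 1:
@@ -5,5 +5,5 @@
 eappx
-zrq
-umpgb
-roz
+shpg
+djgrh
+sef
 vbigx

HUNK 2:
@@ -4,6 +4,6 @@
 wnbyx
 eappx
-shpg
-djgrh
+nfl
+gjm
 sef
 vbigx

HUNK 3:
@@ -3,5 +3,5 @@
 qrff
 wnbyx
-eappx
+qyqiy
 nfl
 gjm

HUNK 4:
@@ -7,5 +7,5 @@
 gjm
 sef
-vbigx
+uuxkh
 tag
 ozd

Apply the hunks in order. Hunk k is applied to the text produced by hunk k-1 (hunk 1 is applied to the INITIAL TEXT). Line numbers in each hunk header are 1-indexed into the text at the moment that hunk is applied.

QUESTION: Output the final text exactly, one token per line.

Answer: owkcd
mxi
qrff
wnbyx
qyqiy
nfl
gjm
sef
uuxkh
tag
ozd
ebix

Derivation:
Hunk 1: at line 5 remove [zrq,umpgb,roz] add [shpg,djgrh,sef] -> 12 lines: owkcd mxi qrff wnbyx eappx shpg djgrh sef vbigx tag ozd ebix
Hunk 2: at line 4 remove [shpg,djgrh] add [nfl,gjm] -> 12 lines: owkcd mxi qrff wnbyx eappx nfl gjm sef vbigx tag ozd ebix
Hunk 3: at line 3 remove [eappx] add [qyqiy] -> 12 lines: owkcd mxi qrff wnbyx qyqiy nfl gjm sef vbigx tag ozd ebix
Hunk 4: at line 7 remove [vbigx] add [uuxkh] -> 12 lines: owkcd mxi qrff wnbyx qyqiy nfl gjm sef uuxkh tag ozd ebix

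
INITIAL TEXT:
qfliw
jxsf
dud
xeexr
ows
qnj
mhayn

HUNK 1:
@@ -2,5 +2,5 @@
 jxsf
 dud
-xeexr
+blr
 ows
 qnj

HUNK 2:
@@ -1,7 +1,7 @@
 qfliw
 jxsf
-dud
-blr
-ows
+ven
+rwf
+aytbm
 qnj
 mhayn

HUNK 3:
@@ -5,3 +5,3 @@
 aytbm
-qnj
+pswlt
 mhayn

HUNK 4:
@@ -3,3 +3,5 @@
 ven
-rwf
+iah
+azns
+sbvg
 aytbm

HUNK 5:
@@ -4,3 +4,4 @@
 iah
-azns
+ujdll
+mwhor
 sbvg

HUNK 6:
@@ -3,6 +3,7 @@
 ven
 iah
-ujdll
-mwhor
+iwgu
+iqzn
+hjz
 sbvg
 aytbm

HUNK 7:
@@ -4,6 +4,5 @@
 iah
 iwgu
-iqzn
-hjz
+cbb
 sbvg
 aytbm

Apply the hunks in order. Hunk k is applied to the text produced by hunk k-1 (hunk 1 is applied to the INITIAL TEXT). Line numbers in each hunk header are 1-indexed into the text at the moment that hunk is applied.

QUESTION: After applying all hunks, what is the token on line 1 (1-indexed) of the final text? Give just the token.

Answer: qfliw

Derivation:
Hunk 1: at line 2 remove [xeexr] add [blr] -> 7 lines: qfliw jxsf dud blr ows qnj mhayn
Hunk 2: at line 1 remove [dud,blr,ows] add [ven,rwf,aytbm] -> 7 lines: qfliw jxsf ven rwf aytbm qnj mhayn
Hunk 3: at line 5 remove [qnj] add [pswlt] -> 7 lines: qfliw jxsf ven rwf aytbm pswlt mhayn
Hunk 4: at line 3 remove [rwf] add [iah,azns,sbvg] -> 9 lines: qfliw jxsf ven iah azns sbvg aytbm pswlt mhayn
Hunk 5: at line 4 remove [azns] add [ujdll,mwhor] -> 10 lines: qfliw jxsf ven iah ujdll mwhor sbvg aytbm pswlt mhayn
Hunk 6: at line 3 remove [ujdll,mwhor] add [iwgu,iqzn,hjz] -> 11 lines: qfliw jxsf ven iah iwgu iqzn hjz sbvg aytbm pswlt mhayn
Hunk 7: at line 4 remove [iqzn,hjz] add [cbb] -> 10 lines: qfliw jxsf ven iah iwgu cbb sbvg aytbm pswlt mhayn
Final line 1: qfliw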